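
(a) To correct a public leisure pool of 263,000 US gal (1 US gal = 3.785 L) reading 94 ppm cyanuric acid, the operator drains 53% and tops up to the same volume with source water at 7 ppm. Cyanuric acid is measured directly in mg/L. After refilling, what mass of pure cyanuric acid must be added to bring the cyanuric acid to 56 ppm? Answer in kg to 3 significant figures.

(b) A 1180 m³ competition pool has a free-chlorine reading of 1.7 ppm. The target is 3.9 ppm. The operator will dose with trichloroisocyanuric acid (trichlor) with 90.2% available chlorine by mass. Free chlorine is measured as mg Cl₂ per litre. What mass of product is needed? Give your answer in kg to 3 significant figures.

(a) Volume: 263,000 US gal × 3.785 L/gal = 995,455 L.
(a) After draining 53% and refilling: 94 × 0.47 + 7 × 0.53 = 47.89 ppm.
(a) Deficit to target: 56 − 47.89 = 8.11 mg/L.
(a) Mass: 8.11 mg/L × 995,455 L = 8073 g cyanuric acid.

(b) Volume: 1180 m³ = 1,180,000 L.
(b) Chlorine deficit: 3.9 − 1.7 = 2.2 ppm = 2.2 mg/L as Cl₂.
(b) Cl₂ equivalent needed: 2.2 mg/L × 1,180,000 L = 2,596,000 mg = 2596 g.
(b) Product at 90.2% available chlorine: 2596 / 0.902 = 2878 g.

(a) 8.07 kg; (b) 2.88 kg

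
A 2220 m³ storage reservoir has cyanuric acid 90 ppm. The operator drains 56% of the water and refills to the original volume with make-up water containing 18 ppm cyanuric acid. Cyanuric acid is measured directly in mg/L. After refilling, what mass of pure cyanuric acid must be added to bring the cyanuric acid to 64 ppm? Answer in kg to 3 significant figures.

31.8 kg

Volume: 2220 m³ = 2,220,000 L.
After draining 56% and refilling: 90 × 0.44 + 18 × 0.56 = 49.68 ppm.
Deficit to target: 64 − 49.68 = 14.32 mg/L.
Mass: 14.32 mg/L × 2,220,000 L = 31,790 g cyanuric acid.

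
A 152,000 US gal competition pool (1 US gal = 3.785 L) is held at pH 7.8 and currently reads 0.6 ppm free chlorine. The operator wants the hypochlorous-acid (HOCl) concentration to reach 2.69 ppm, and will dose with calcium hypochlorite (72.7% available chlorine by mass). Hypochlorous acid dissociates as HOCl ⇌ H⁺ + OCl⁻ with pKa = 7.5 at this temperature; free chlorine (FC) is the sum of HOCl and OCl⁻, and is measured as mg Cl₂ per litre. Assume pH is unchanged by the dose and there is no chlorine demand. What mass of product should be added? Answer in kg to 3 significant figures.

5.90 kg

Volume: 152,000 US gal × 3.785 L/gal = 575,320 L.
[OCl⁻]/[HOCl] = 10^(pH − pKa) = 10^(7.8 − 7.5) = 1.995; fraction as HOCl = 1/(1 + 1.995) = 0.3339.
Free chlorine required for 2.69 ppm HOCl: 2.69 / 0.3339 = 8.057 ppm.
FC to add: 8.057 − 0.6 = 7.457 mg/L as Cl₂.
Cl₂ equivalent: 7.457 mg/L × 575,320 L = 4290 g.
Product at 72.7% available Cl: 4290 / 0.727 = 5901 g.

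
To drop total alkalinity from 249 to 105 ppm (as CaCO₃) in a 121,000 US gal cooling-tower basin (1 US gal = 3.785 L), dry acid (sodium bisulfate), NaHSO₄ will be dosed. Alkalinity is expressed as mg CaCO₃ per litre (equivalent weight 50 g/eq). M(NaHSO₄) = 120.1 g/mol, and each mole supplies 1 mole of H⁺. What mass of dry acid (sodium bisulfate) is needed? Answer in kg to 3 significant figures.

158 kg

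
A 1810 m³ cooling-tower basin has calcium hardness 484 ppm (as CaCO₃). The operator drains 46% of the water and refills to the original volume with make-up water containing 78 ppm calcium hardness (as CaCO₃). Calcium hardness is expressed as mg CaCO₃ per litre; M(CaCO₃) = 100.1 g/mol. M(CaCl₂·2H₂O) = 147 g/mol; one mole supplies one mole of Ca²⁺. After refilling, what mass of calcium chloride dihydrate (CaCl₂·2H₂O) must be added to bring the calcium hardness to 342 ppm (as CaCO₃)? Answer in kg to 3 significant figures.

119 kg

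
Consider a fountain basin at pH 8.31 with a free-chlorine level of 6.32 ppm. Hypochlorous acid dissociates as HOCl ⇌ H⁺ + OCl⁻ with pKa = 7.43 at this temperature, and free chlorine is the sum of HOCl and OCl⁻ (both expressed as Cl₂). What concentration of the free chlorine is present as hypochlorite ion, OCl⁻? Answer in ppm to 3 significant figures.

[OCl⁻]/[HOCl] = 10^(pH − pKa) = 10^(8.31 − 7.43) = 10^0.88 = 7.586.
Fraction as HOCl = 1 / (1 + 7.586) = 0.1165.
OCl⁻ = (1 − 0.1165) × 6.32 ppm = 5.584 ppm.

5.58 ppm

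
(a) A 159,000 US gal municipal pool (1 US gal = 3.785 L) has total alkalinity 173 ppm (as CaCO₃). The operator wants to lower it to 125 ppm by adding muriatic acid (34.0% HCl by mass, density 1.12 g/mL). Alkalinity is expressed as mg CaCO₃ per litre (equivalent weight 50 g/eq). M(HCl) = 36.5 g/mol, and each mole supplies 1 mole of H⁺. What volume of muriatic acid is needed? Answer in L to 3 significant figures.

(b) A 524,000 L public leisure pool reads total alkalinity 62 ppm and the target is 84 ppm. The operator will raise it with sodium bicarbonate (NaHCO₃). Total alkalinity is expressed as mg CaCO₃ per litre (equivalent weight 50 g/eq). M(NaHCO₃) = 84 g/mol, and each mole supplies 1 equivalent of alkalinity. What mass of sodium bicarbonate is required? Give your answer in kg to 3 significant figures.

(a) 55.4 L; (b) 19.4 kg

(a) Volume: 159,000 US gal × 3.785 L/gal = 601,815 L.
(a) Alkalinity to neutralize: (173 − 125) = 48 mg/L as CaCO₃ × 601,815 L = 28,890 g as CaCO₃.
(a) Equivalents of H⁺ required: 28,890 ÷ 50 g/eq = 577.7 eq = 577.7 mol HCl.
(a) Mass of HCl: 577.7 × 36.5 = 21,090 g.
(a) Mass of 34.0% solution: 21,090 / 0.34 = 62,020 g.
(a) Volume: 62,020 g ÷ 1.12 g/mL = 55,380 mL.

(b) Alkalinity to add: (84 − 62) = 22 mg/L as CaCO₃ × 524,000 L = 11,530 g as CaCO₃.
(b) Equivalents: 11,530 g ÷ 50 g/eq = 230.6 eq.
(b) NaHCO₃ supplies 1 eq per mole → 230.6 mol.
(b) Mass: 230.6 mol × 84 g/mol = 19,370 g.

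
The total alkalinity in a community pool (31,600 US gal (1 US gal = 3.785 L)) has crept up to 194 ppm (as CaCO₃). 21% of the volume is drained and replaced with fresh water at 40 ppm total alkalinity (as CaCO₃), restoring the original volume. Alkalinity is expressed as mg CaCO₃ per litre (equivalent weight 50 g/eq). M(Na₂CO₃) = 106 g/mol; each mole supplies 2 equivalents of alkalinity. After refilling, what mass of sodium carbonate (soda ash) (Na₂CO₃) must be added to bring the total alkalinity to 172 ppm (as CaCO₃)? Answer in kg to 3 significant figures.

Volume: 31,600 US gal × 3.785 L/gal = 119,606 L.
After draining 21% and refilling: 194 × 0.79 + 40 × 0.21 = 161.66 ppm.
Deficit to target: 172 − 161.66 = 10.34 mg/L.
As CaCO₃: 10.34 mg/L × 119,606 L = 1237 g; ÷ 50 g/eq ÷ 2 = 12.37 mol Na₂CO₃.
Mass: 12.37 × 106 = 1311 g.

1.31 kg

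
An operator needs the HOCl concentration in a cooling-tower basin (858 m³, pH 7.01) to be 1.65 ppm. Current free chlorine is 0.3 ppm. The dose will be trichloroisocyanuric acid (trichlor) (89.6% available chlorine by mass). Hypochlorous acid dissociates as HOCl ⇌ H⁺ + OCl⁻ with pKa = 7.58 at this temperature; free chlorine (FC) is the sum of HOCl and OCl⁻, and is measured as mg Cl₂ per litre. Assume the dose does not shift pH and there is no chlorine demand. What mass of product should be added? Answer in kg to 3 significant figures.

1.72 kg

Volume: 858 m³ = 858,000 L.
[OCl⁻]/[HOCl] = 10^(pH − pKa) = 10^(7.01 − 7.58) = 0.2692; fraction as HOCl = 1/(1 + 0.2692) = 0.7879.
Free chlorine required for 1.65 ppm HOCl: 1.65 / 0.7879 = 2.094 ppm.
FC to add: 2.094 − 0.3 = 1.794 mg/L as Cl₂.
Cl₂ equivalent: 1.794 mg/L × 858,000 L = 1539 g.
Product at 89.6% available Cl: 1539 / 0.896 = 1718 g.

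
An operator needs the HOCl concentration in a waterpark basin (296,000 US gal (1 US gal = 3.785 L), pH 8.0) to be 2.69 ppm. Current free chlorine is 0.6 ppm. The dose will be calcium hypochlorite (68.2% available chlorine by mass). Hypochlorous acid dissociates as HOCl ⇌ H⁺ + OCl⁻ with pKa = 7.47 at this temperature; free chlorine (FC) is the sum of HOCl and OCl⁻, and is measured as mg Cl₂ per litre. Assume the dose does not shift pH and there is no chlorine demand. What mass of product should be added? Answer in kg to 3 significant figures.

Volume: 296,000 US gal × 3.785 L/gal = 1,120,360 L.
[OCl⁻]/[HOCl] = 10^(pH − pKa) = 10^(8.0 − 7.47) = 3.388; fraction as HOCl = 1/(1 + 3.388) = 0.2279.
Free chlorine required for 2.69 ppm HOCl: 2.69 / 0.2279 = 11.8 ppm.
FC to add: 11.8 − 0.6 = 11.2 mg/L as Cl₂.
Cl₂ equivalent: 11.2 mg/L × 1,120,360 L = 12,550 g.
Product at 68.2% available Cl: 12,550 / 0.682 = 18,410 g.

18.4 kg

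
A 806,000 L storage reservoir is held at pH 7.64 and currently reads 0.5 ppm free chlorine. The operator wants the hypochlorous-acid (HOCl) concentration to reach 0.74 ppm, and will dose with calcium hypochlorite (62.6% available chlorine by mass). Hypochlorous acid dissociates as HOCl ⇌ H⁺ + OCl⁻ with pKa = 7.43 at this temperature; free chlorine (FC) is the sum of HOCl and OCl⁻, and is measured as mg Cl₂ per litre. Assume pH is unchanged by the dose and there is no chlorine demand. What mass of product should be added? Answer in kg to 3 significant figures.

[OCl⁻]/[HOCl] = 10^(pH − pKa) = 10^(7.64 − 7.43) = 1.622; fraction as HOCl = 1/(1 + 1.622) = 0.3814.
Free chlorine required for 0.74 ppm HOCl: 0.74 / 0.3814 = 1.94 ppm.
FC to add: 1.94 − 0.5 = 1.44 mg/L as Cl₂.
Cl₂ equivalent: 1.44 mg/L × 806,000 L = 1161 g.
Product at 62.6% available Cl: 1161 / 0.626 = 1854 g.

1.85 kg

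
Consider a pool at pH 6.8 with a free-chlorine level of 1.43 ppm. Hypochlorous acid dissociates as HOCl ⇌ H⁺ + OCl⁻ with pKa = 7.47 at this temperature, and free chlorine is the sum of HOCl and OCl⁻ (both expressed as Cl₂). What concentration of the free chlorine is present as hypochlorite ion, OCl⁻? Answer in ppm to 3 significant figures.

0.252 ppm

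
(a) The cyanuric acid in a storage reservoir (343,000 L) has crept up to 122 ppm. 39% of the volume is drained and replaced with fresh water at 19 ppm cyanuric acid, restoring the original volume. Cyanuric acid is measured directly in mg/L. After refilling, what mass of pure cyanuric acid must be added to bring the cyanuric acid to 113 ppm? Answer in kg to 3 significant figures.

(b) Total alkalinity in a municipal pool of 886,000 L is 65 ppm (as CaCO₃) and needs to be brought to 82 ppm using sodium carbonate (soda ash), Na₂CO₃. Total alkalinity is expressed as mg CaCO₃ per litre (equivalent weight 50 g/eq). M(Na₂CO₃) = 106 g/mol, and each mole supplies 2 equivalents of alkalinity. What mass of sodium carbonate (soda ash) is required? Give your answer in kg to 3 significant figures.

(a) After draining 39% and refilling: 122 × 0.61 + 19 × 0.39 = 81.83 ppm.
(a) Deficit to target: 113 − 81.83 = 31.17 mg/L.
(a) Mass: 31.17 mg/L × 343,000 L = 10,690 g cyanuric acid.

(b) Alkalinity to add: (82 − 65) = 17 mg/L as CaCO₃ × 886,000 L = 15,060 g as CaCO₃.
(b) Equivalents: 15,060 g ÷ 50 g/eq = 301.2 eq.
(b) Each mole of Na₂CO₃ supplies 2 eq, so 301.2 / 2 = 150.6 mol.
(b) Mass: 150.6 mol × 106 g/mol = 15,970 g.

(a) 10.7 kg; (b) 16.0 kg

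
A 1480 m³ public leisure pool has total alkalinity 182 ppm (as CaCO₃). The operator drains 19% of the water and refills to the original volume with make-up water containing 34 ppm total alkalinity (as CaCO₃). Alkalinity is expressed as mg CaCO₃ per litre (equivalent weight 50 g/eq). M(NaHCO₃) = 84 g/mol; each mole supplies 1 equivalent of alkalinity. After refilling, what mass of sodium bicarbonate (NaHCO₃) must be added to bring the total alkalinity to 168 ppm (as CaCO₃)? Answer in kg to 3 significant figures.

35.1 kg

Volume: 1480 m³ = 1,480,000 L.
After draining 19% and refilling: 182 × 0.81 + 34 × 0.19 = 153.88 ppm.
Deficit to target: 168 − 153.88 = 14.12 mg/L.
As CaCO₃: 14.12 mg/L × 1,480,000 L = 20,900 g; ÷ 50 g/eq ÷ 1 = 418 mol NaHCO₃.
Mass: 418 × 84 = 35,110 g.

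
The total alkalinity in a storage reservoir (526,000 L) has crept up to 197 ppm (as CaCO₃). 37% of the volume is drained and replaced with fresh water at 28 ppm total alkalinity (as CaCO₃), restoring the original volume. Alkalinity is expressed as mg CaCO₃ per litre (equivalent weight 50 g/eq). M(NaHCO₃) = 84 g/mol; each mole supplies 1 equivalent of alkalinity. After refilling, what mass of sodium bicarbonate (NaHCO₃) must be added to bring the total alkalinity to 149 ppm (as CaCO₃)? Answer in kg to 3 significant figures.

12.8 kg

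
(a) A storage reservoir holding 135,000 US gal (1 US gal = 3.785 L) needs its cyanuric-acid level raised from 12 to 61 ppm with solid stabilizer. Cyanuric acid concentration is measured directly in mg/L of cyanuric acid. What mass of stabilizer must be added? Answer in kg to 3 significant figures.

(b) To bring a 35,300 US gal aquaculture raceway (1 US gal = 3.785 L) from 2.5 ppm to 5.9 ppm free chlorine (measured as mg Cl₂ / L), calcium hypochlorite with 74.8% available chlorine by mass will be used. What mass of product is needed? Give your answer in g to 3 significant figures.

(a) 25.0 kg; (b) 607 g

(a) Volume: 135,000 US gal × 3.785 L/gal = 510,975 L.
(a) CYA to add: (61 − 12) = 49 mg/L × 510,975 L = 25,040 g cyanuric acid.

(b) Volume: 35,300 US gal × 3.785 L/gal = 133,610 L.
(b) Chlorine deficit: 5.9 − 2.5 = 3.4 ppm = 3.4 mg/L as Cl₂.
(b) Cl₂ equivalent needed: 3.4 mg/L × 133,610 L = 454,300 mg = 454.3 g.
(b) Product at 74.8% available chlorine: 454.3 / 0.748 = 607.3 g.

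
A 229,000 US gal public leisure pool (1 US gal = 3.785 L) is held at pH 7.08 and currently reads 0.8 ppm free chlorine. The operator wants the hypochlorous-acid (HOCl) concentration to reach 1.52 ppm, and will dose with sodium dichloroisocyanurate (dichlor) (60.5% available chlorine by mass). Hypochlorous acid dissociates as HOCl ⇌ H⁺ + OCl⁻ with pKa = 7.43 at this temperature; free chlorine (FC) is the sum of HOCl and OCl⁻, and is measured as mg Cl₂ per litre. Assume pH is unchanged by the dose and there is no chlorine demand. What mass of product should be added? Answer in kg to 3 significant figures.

2.00 kg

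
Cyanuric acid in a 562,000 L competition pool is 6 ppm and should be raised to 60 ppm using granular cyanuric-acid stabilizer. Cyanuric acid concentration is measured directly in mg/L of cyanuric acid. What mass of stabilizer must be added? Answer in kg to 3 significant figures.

CYA to add: (60 − 6) = 54 mg/L × 562,000 L = 30,350 g cyanuric acid.

30.3 kg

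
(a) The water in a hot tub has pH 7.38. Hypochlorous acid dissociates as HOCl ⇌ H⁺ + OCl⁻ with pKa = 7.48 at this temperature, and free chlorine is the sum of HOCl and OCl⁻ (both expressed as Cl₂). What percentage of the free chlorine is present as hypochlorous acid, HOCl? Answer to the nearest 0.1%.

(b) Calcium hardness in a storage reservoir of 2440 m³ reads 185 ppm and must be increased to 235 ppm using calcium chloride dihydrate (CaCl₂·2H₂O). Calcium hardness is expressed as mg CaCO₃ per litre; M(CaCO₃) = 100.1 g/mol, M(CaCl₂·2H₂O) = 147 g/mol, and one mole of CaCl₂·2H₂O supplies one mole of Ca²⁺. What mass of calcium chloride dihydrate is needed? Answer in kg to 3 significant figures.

(a) [OCl⁻]/[HOCl] = 10^(pH − pKa) = 10^(7.38 − 7.48) = 10^-0.10 = 0.7943.
(a) Fraction as HOCl = 1 / (1 + 0.7943) = 0.5573.

(b) Volume: 2440 m³ = 2,440,000 L.
(b) Hardness to add: (235 − 185) = 50 mg/L as CaCO₃ × 2,440,000 L = 122,000 g as CaCO₃.
(b) Moles of Ca²⁺ (1 mol Ca²⁺ ≡ 1 mol CaCO₃): 122,000 / 100.1 g/mol = 1219 mol.
(b) Mass of CaCl₂·2H₂O: 1219 × 147 = 179,200 g.

(a) 55.7%; (b) 179 kg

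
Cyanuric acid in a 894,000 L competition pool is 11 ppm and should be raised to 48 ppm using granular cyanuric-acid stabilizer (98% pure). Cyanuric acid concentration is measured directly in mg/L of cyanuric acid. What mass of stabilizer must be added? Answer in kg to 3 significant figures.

33.8 kg

CYA to add: (48 − 11) = 37 mg/L × 894,000 L = 33,080 g cyanuric acid.
At 98% purity: 33,080 / 0.98 = 33,750 g product.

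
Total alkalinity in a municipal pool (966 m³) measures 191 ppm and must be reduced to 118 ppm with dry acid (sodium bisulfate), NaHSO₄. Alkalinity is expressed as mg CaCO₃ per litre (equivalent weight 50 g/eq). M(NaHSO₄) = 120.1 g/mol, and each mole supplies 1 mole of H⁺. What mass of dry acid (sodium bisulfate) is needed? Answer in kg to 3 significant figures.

Volume: 966 m³ = 966,000 L.
Alkalinity to neutralize: (191 − 118) = 73 mg/L as CaCO₃ × 966,000 L = 70,520 g as CaCO₃.
Equivalents of H⁺ required: 70,520 ÷ 50 g/eq = 1410 eq = 1410 mol NaHSO₄.
Mass of NaHSO₄: 1410 × 120.1 = 169,400 g.

169 kg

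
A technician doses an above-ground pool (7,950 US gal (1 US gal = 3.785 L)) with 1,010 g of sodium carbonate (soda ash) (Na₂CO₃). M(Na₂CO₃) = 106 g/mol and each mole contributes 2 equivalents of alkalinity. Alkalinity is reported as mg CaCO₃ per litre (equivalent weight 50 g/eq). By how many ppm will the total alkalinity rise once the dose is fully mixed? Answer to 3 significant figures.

Volume: 7,950 US gal × 3.785 L/gal = 30,091 L.
Moles of Na₂CO₃: 1,010 g ÷ 106 g/mol = 9.528 mol → 19.06 eq of alkalinity.
As CaCO₃: 19.06 eq × 50 g/eq = 952.8 g.
Rise: 952.8 g / 30,091 L × 1000 = 31.67 mg/L.

31.7 ppm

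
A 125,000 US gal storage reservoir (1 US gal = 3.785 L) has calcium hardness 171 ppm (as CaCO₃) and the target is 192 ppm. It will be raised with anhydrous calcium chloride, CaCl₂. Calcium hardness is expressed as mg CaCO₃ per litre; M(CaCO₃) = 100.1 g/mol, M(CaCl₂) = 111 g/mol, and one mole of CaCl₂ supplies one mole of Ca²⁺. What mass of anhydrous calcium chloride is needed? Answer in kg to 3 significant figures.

Volume: 125,000 US gal × 3.785 L/gal = 473,125 L.
Hardness to add: (192 − 171) = 21 mg/L as CaCO₃ × 473,125 L = 9936 g as CaCO₃.
Moles of Ca²⁺ (1 mol Ca²⁺ ≡ 1 mol CaCO₃): 9936 / 100.1 g/mol = 99.26 mol.
Mass of CaCl₂: 99.26 × 111 = 11,020 g.

11.0 kg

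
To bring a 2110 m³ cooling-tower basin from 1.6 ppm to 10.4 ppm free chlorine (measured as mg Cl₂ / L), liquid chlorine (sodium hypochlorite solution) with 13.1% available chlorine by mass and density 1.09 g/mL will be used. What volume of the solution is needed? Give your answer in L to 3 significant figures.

130 L

Volume: 2110 m³ = 2,110,000 L.
Chlorine deficit: 10.4 − 1.6 = 8.8 ppm = 8.8 mg/L as Cl₂.
Cl₂ equivalent needed: 8.8 mg/L × 2,110,000 L = 18,570,000 mg = 18,570 g.
Product at 13.1% available chlorine: 18,570 / 0.131 = 141,700 g.
Volume at density 1.09 g/mL: 141,700 g ÷ 1.09 g/mL = 130,000 mL.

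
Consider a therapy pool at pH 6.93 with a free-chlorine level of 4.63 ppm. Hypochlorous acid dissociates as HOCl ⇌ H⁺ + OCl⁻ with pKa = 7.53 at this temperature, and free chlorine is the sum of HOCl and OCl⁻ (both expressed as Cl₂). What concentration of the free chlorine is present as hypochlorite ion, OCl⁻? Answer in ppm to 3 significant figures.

[OCl⁻]/[HOCl] = 10^(pH − pKa) = 10^(6.93 − 7.53) = 10^-0.60 = 0.2512.
Fraction as HOCl = 1 / (1 + 0.2512) = 0.7992.
OCl⁻ = (1 − 0.7992) × 4.63 ppm = 0.9295 ppm.

0.930 ppm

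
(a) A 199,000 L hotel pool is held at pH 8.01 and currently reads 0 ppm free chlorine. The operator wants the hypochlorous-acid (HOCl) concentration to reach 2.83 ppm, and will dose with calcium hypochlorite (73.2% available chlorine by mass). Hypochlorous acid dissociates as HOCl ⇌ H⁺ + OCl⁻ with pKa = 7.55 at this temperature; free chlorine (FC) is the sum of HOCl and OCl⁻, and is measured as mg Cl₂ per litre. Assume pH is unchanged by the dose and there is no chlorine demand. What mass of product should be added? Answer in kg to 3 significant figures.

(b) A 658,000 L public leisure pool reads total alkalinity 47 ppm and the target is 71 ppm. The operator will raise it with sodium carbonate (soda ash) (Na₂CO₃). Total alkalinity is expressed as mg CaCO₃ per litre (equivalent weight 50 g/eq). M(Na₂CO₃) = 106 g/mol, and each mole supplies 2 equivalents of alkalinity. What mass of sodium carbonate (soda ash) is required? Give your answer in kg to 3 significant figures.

(a) [OCl⁻]/[HOCl] = 10^(pH − pKa) = 10^(8.01 − 7.55) = 2.884; fraction as HOCl = 1/(1 + 2.884) = 0.2575.
(a) Free chlorine required for 2.83 ppm HOCl: 2.83 / 0.2575 = 10.99 ppm.
(a) FC to add: 10.99 − 0 = 10.99 mg/L as Cl₂.
(a) Cl₂ equivalent: 10.99 mg/L × 199,000 L = 2187 g.
(a) Product at 73.2% available Cl: 2187 / 0.732 = 2988 g.

(b) Alkalinity to add: (71 − 47) = 24 mg/L as CaCO₃ × 658,000 L = 15,790 g as CaCO₃.
(b) Equivalents: 15,790 g ÷ 50 g/eq = 315.8 eq.
(b) Each mole of Na₂CO₃ supplies 2 eq, so 315.8 / 2 = 157.9 mol.
(b) Mass: 157.9 mol × 106 g/mol = 16,740 g.

(a) 2.99 kg; (b) 16.7 kg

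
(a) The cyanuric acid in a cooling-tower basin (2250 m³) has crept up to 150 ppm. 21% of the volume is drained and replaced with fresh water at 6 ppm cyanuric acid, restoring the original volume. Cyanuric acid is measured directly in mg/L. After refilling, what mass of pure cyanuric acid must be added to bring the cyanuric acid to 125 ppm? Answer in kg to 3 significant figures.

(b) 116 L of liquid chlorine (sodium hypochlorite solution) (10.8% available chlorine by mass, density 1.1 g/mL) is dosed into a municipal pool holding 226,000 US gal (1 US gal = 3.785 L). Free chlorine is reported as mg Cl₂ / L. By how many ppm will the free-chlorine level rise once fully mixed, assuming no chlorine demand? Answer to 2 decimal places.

(a) Volume: 2250 m³ = 2,250,000 L.
(a) After draining 21% and refilling: 150 × 0.79 + 6 × 0.21 = 119.76 ppm.
(a) Deficit to target: 125 − 119.76 = 5.24 mg/L.
(a) Mass: 5.24 mg/L × 2,250,000 L = 11,790 g cyanuric acid.

(b) Volume: 226,000 US gal × 3.785 L/gal = 855,410 L.
(b) Mass of solution: 116 L × 1000 mL/L × 1.1 g/mL = 127,600 g.
(b) Available chlorine delivered: 127,600 g × 0.108 = 13,780 g as Cl₂.
(b) Concentration rise: 13,780 g / 855,410 L = 16.11 mg/L = 16.11 ppm.

(a) 11.8 kg; (b) 16.11 ppm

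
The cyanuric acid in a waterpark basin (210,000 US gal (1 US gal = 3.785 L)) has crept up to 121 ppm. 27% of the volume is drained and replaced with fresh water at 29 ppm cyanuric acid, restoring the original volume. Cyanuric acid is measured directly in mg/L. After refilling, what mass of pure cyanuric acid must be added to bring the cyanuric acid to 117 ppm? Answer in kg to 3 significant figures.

16.6 kg

Volume: 210,000 US gal × 3.785 L/gal = 794,850 L.
After draining 27% and refilling: 121 × 0.73 + 29 × 0.27 = 96.16 ppm.
Deficit to target: 117 − 96.16 = 20.84 mg/L.
Mass: 20.84 mg/L × 794,850 L = 16,560 g cyanuric acid.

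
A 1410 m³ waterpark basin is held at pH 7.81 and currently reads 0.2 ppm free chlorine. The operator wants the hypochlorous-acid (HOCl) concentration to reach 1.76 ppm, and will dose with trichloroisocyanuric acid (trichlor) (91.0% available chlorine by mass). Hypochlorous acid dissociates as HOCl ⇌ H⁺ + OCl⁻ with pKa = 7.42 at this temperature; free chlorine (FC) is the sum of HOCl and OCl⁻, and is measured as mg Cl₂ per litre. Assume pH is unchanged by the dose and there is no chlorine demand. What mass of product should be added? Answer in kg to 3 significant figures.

9.11 kg

Volume: 1410 m³ = 1,410,000 L.
[OCl⁻]/[HOCl] = 10^(pH − pKa) = 10^(7.81 − 7.42) = 2.455; fraction as HOCl = 1/(1 + 2.455) = 0.2895.
Free chlorine required for 1.76 ppm HOCl: 1.76 / 0.2895 = 6.08 ppm.
FC to add: 6.08 − 0.2 = 5.88 mg/L as Cl₂.
Cl₂ equivalent: 5.88 mg/L × 1,410,000 L = 8291 g.
Product at 91.0% available Cl: 8291 / 0.91 = 9111 g.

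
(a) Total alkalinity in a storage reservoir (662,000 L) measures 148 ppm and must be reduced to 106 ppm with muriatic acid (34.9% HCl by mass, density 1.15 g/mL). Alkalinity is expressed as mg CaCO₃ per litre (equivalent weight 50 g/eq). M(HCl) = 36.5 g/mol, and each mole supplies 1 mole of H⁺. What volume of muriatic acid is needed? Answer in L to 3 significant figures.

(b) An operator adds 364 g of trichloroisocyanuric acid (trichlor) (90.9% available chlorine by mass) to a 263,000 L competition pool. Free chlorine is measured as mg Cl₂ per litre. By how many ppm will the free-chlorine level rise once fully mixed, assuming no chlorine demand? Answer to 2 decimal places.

(a) 50.6 L; (b) 1.26 ppm

(a) Alkalinity to neutralize: (148 − 106) = 42 mg/L as CaCO₃ × 662,000 L = 27,800 g as CaCO₃.
(a) Equivalents of H⁺ required: 27,800 ÷ 50 g/eq = 556.1 eq = 556.1 mol HCl.
(a) Mass of HCl: 556.1 × 36.5 = 20,300 g.
(a) Mass of 34.9% solution: 20,300 / 0.349 = 58,160 g.
(a) Volume: 58,160 g ÷ 1.15 g/mL = 50,570 mL.

(b) Available chlorine delivered: 364 g × 0.909 = 330.9 g as Cl₂.
(b) Concentration rise: 330.9 g / 263,000 L = 1.258 mg/L = 1.26 ppm.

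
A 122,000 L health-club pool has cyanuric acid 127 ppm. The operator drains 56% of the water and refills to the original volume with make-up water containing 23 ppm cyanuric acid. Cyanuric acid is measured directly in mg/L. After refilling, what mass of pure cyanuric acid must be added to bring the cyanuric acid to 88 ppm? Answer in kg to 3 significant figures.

2.35 kg

After draining 56% and refilling: 127 × 0.44 + 23 × 0.56 = 68.76 ppm.
Deficit to target: 88 − 68.76 = 19.24 mg/L.
Mass: 19.24 mg/L × 122,000 L = 2347 g cyanuric acid.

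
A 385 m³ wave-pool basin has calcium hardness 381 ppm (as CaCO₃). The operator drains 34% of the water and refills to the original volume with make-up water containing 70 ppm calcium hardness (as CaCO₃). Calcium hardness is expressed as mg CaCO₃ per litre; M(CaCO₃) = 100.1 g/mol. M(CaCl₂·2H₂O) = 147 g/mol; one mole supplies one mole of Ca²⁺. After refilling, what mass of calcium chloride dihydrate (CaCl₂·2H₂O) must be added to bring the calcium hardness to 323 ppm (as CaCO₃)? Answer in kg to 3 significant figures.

Volume: 385 m³ = 385,000 L.
After draining 34% and refilling: 381 × 0.66 + 70 × 0.34 = 275.26 ppm.
Deficit to target: 323 − 275.26 = 47.74 mg/L.
As CaCO₃: 47.74 mg/L × 385,000 L = 18,380 g; ÷ 100.1 = 183.6 mol Ca²⁺.
Mass: 183.6 × 147 = 26,990 g.

27.0 kg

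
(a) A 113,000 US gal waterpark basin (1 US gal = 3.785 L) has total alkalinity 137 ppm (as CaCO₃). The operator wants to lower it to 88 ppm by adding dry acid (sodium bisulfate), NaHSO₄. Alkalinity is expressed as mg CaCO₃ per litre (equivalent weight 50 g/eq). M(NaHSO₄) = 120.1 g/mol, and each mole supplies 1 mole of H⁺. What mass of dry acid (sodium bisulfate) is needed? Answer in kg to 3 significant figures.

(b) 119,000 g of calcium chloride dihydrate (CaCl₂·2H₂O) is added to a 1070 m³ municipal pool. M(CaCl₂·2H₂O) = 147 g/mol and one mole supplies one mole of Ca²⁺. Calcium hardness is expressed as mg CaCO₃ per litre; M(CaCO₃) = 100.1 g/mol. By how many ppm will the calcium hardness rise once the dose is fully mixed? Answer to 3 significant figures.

(a) Volume: 113,000 US gal × 3.785 L/gal = 427,705 L.
(a) Alkalinity to neutralize: (137 − 88) = 49 mg/L as CaCO₃ × 427,705 L = 20,960 g as CaCO₃.
(a) Equivalents of H⁺ required: 20,960 ÷ 50 g/eq = 419.2 eq = 419.2 mol NaHSO₄.
(a) Mass of NaHSO₄: 419.2 × 120.1 = 50,340 g.

(b) Volume: 1070 m³ = 1,070,000 L.
(b) Moles of Ca²⁺: 119,000 g ÷ 147 g/mol = 809.5 mol.
(b) As CaCO₃: 809.5 mol × 100.1 g/mol = 81,030 g.
(b) Rise: 81,030 g / 1,070,000 L × 1000 = 75.73 mg/L.

(a) 50.3 kg; (b) 75.7 ppm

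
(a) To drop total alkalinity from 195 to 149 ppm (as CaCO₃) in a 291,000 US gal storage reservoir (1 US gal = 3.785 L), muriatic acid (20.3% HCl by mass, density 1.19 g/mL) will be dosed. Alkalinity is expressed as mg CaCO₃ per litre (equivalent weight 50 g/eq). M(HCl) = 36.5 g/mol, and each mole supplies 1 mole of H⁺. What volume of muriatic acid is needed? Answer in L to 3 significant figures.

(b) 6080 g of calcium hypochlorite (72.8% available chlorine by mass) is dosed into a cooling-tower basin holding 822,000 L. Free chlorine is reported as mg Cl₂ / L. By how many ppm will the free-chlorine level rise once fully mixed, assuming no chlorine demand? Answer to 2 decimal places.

(a) Volume: 291,000 US gal × 3.785 L/gal = 1,101,435 L.
(a) Alkalinity to neutralize: (195 − 149) = 46 mg/L as CaCO₃ × 1,101,435 L = 50,670 g as CaCO₃.
(a) Equivalents of H⁺ required: 50,670 ÷ 50 g/eq = 1013 eq = 1013 mol HCl.
(a) Mass of HCl: 1013 × 36.5 = 36,990 g.
(a) Mass of 20.3% solution: 36,990 / 0.203 = 182,200 g.
(a) Volume: 182,200 g ÷ 1.19 g/mL = 153,100 mL.

(b) Available chlorine delivered: 6080 g × 0.728 = 4426 g as Cl₂.
(b) Concentration rise: 4426 g / 822,000 L = 5.385 mg/L = 5.38 ppm.

(a) 153 L; (b) 5.38 ppm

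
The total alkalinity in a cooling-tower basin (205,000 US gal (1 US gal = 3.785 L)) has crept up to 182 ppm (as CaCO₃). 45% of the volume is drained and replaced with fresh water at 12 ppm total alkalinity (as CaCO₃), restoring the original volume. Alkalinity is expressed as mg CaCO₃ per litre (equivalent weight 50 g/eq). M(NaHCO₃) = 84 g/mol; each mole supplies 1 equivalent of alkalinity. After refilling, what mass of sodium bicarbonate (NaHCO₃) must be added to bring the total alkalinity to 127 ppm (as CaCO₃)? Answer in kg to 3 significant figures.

28.0 kg

Volume: 205,000 US gal × 3.785 L/gal = 775,925 L.
After draining 45% and refilling: 182 × 0.55 + 12 × 0.45 = 105.5 ppm.
Deficit to target: 127 − 105.5 = 21.5 mg/L.
As CaCO₃: 21.5 mg/L × 775,925 L = 16,680 g; ÷ 50 g/eq ÷ 1 = 333.6 mol NaHCO₃.
Mass: 333.6 × 84 = 28,030 g.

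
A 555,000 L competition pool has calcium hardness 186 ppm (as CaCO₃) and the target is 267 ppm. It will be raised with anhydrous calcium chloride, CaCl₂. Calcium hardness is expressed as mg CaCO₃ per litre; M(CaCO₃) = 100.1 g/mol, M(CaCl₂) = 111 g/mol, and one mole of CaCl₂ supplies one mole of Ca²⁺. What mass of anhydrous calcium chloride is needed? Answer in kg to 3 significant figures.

Hardness to add: (267 − 186) = 81 mg/L as CaCO₃ × 555,000 L = 44,960 g as CaCO₃.
Moles of Ca²⁺ (1 mol Ca²⁺ ≡ 1 mol CaCO₃): 44,960 / 100.1 g/mol = 449.1 mol.
Mass of CaCl₂: 449.1 × 111 = 49,850 g.

49.9 kg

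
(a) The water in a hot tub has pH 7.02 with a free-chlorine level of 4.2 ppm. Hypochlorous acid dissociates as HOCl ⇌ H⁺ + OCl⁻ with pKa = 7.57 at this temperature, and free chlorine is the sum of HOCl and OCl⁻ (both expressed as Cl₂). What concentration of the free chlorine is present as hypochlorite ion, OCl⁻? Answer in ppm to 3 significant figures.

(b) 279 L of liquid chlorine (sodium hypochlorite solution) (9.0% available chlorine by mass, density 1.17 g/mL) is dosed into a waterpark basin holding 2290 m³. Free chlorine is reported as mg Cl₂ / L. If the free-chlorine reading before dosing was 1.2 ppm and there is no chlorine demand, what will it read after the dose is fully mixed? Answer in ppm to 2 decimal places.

(a) [OCl⁻]/[HOCl] = 10^(pH − pKa) = 10^(7.02 − 7.57) = 10^-0.55 = 0.2818.
(a) Fraction as HOCl = 1 / (1 + 0.2818) = 0.7801.
(a) OCl⁻ = (1 − 0.7801) × 4.2 ppm = 0.9235 ppm.

(b) Volume: 2290 m³ = 2,290,000 L.
(b) Mass of solution: 279 L × 1000 mL/L × 1.17 g/mL = 326,400 g.
(b) Available chlorine delivered: 326,400 g × 0.09 = 29,380 g as Cl₂.
(b) Concentration rise: 29,380 g / 2,290,000 L = 12.83 mg/L = 12.83 ppm.
(b) Final FC: 1.2 + 12.83 = 14.03 ppm.

(a) 0.923 ppm; (b) 14.03 ppm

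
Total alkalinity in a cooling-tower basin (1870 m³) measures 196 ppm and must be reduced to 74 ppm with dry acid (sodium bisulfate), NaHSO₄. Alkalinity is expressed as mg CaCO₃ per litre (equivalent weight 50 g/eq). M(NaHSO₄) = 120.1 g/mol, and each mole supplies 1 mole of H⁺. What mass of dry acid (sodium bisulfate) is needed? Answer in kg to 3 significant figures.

548 kg

Volume: 1870 m³ = 1,870,000 L.
Alkalinity to neutralize: (196 − 74) = 122 mg/L as CaCO₃ × 1,870,000 L = 228,100 g as CaCO₃.
Equivalents of H⁺ required: 228,100 ÷ 50 g/eq = 4563 eq = 4563 mol NaHSO₄.
Mass of NaHSO₄: 4563 × 120.1 = 548,000 g.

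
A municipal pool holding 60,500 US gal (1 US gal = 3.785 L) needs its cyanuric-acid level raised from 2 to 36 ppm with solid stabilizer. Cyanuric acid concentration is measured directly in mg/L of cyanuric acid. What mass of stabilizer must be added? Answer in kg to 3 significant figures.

7.79 kg

Volume: 60,500 US gal × 3.785 L/gal = 228,992 L.
CYA to add: (36 − 2) = 34 mg/L × 228,992 L = 7786 g cyanuric acid.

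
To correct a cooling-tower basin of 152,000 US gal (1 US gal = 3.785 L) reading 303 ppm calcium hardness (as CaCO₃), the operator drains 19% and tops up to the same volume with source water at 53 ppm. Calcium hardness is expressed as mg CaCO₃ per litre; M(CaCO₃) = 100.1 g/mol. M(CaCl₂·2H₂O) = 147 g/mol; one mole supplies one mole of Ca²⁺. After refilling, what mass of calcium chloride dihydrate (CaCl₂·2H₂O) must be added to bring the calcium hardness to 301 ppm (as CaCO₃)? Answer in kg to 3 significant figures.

38.4 kg

Volume: 152,000 US gal × 3.785 L/gal = 575,320 L.
After draining 19% and refilling: 303 × 0.81 + 53 × 0.19 = 255.5 ppm.
Deficit to target: 301 − 255.5 = 45.5 mg/L.
As CaCO₃: 45.5 mg/L × 575,320 L = 26,180 g; ÷ 100.1 = 261.5 mol Ca²⁺.
Mass: 261.5 × 147 = 38,440 g.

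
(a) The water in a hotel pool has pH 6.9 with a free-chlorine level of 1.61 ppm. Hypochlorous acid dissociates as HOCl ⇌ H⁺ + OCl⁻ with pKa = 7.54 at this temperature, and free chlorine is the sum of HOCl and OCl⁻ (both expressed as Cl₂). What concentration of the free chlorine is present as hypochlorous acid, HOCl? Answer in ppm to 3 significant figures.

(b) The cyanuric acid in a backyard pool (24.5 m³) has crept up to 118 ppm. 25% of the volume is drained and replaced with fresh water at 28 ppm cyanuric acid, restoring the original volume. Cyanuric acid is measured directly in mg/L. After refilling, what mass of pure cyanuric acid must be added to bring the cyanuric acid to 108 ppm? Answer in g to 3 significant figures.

(a) 1.31 ppm; (b) 306 g

(a) [OCl⁻]/[HOCl] = 10^(pH − pKa) = 10^(6.9 − 7.54) = 10^-0.64 = 0.2291.
(a) Fraction as HOCl = 1 / (1 + 0.2291) = 0.8136.
(a) HOCl = 0.8136 × 1.61 ppm = 1.31 ppm.

(b) Volume: 24.5 m³ = 24,500 L.
(b) After draining 25% and refilling: 118 × 0.75 + 28 × 0.25 = 95.5 ppm.
(b) Deficit to target: 108 − 95.5 = 12.5 mg/L.
(b) Mass: 12.5 mg/L × 24,500 L = 306.2 g cyanuric acid.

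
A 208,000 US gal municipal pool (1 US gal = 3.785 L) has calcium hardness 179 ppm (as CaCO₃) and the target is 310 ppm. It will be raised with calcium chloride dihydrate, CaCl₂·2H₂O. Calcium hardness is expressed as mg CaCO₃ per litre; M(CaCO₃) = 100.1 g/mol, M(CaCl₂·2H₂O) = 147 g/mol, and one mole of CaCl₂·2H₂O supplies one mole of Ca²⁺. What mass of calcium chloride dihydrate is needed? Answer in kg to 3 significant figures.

151 kg

Volume: 208,000 US gal × 3.785 L/gal = 787,280 L.
Hardness to add: (310 − 179) = 131 mg/L as CaCO₃ × 787,280 L = 103,100 g as CaCO₃.
Moles of Ca²⁺ (1 mol Ca²⁺ ≡ 1 mol CaCO₃): 103,100 / 100.1 g/mol = 1030 mol.
Mass of CaCl₂·2H₂O: 1030 × 147 = 151,500 g.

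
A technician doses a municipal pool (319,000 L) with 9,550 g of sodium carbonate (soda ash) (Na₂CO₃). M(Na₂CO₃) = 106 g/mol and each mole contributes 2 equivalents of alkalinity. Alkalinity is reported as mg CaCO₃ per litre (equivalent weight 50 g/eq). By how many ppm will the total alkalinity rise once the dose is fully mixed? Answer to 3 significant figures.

28.2 ppm

Moles of Na₂CO₃: 9,550 g ÷ 106 g/mol = 90.09 mol → 180.2 eq of alkalinity.
As CaCO₃: 180.2 eq × 50 g/eq = 9009 g.
Rise: 9009 g / 319,000 L × 1000 = 28.24 mg/L.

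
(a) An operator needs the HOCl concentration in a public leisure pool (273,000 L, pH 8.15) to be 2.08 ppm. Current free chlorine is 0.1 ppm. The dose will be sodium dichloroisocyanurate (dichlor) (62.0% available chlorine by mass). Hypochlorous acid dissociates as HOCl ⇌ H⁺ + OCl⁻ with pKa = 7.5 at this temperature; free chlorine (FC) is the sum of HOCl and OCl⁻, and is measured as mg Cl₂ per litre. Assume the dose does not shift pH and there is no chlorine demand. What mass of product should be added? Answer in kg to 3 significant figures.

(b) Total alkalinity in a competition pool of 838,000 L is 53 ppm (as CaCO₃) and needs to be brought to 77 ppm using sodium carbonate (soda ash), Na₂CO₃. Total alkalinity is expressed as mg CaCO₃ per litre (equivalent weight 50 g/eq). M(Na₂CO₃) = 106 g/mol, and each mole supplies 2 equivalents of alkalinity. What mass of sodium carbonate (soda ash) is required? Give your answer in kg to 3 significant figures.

(a) [OCl⁻]/[HOCl] = 10^(pH − pKa) = 10^(8.15 − 7.5) = 4.467; fraction as HOCl = 1/(1 + 4.467) = 0.1829.
(a) Free chlorine required for 2.08 ppm HOCl: 2.08 / 0.1829 = 11.37 ppm.
(a) FC to add: 11.37 − 0.1 = 11.27 mg/L as Cl₂.
(a) Cl₂ equivalent: 11.27 mg/L × 273,000 L = 3077 g.
(a) Product at 62.0% available Cl: 3077 / 0.62 = 4963 g.

(b) Alkalinity to add: (77 − 53) = 24 mg/L as CaCO₃ × 838,000 L = 20,110 g as CaCO₃.
(b) Equivalents: 20,110 g ÷ 50 g/eq = 402.2 eq.
(b) Each mole of Na₂CO₃ supplies 2 eq, so 402.2 / 2 = 201.1 mol.
(b) Mass: 201.1 mol × 106 g/mol = 21,320 g.

(a) 4.96 kg; (b) 21.3 kg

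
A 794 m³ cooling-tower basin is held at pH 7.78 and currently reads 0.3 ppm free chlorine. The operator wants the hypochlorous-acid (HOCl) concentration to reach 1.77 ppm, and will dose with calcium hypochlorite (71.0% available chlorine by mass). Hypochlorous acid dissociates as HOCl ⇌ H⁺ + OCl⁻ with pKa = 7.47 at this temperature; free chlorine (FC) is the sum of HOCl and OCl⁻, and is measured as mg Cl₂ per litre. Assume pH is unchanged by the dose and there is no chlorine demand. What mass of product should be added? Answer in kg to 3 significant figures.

5.69 kg

Volume: 794 m³ = 794,000 L.
[OCl⁻]/[HOCl] = 10^(pH − pKa) = 10^(7.78 − 7.47) = 2.042; fraction as HOCl = 1/(1 + 2.042) = 0.3288.
Free chlorine required for 1.77 ppm HOCl: 1.77 / 0.3288 = 5.384 ppm.
FC to add: 5.384 − 0.3 = 5.084 mg/L as Cl₂.
Cl₂ equivalent: 5.084 mg/L × 794,000 L = 4037 g.
Product at 71.0% available Cl: 4037 / 0.71 = 5685 g.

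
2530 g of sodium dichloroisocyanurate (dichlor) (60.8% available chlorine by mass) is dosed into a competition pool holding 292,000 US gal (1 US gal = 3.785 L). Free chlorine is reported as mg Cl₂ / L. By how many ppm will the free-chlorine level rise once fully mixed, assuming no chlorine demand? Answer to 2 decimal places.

1.39 ppm

Volume: 292,000 US gal × 3.785 L/gal = 1,105,220 L.
Available chlorine delivered: 2530 g × 0.608 = 1538 g as Cl₂.
Concentration rise: 1538 g / 1,105,220 L = 1.392 mg/L = 1.39 ppm.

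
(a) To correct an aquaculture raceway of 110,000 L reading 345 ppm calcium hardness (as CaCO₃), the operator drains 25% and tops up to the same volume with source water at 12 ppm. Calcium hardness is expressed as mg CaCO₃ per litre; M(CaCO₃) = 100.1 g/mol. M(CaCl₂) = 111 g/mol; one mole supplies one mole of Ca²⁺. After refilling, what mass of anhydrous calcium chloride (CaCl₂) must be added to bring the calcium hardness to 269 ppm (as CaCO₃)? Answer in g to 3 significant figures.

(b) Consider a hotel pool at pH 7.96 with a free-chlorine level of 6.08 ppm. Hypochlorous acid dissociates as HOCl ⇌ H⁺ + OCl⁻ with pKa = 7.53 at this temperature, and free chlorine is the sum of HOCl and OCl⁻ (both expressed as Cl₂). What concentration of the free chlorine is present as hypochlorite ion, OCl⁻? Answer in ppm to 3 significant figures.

(a) 884 g; (b) 4.43 ppm

(a) After draining 25% and refilling: 345 × 0.75 + 12 × 0.25 = 261.75 ppm.
(a) Deficit to target: 269 − 261.75 = 7.25 mg/L.
(a) As CaCO₃: 7.25 mg/L × 110,000 L = 797.5 g; ÷ 100.1 = 7.967 mol Ca²⁺.
(a) Mass: 7.967 × 111 = 884.3 g.

(b) [OCl⁻]/[HOCl] = 10^(pH − pKa) = 10^(7.96 − 7.53) = 10^0.43 = 2.692.
(b) Fraction as HOCl = 1 / (1 + 2.692) = 0.2709.
(b) OCl⁻ = (1 − 0.2709) × 6.08 ppm = 4.433 ppm.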